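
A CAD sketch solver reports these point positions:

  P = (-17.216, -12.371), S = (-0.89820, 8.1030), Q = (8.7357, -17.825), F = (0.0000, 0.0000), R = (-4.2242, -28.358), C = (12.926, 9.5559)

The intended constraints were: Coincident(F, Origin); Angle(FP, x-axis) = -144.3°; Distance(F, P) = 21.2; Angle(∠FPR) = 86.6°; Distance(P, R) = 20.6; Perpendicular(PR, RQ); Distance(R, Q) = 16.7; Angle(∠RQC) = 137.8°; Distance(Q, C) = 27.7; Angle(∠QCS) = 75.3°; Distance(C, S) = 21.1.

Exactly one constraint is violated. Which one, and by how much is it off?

Distance(C, S) = 21.1 — off by 7.20.

F = (0.00, 0.00) ✓; FP at -144.3° ✓; |FP| = 21.20 ✓; ∠FPR = 86.60° ✓; |PR| = 20.60 ✓; ∠(PR, RQ) = 90.00° ✓; |RQ| = 16.70 ✓; ∠RQC = 137.8° ✓; |QC| = 27.70 ✓; ∠QCS = 75.30° ✓; |CS| = 13.90 ✗.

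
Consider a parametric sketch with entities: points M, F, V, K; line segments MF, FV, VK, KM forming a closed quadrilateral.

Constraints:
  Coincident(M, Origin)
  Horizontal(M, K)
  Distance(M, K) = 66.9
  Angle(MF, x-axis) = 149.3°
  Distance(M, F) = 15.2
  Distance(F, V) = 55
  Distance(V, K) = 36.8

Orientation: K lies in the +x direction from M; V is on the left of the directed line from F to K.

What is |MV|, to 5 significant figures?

46.303

M is at the origin; M and K share the same y with |MK| = 66.9 and K in +x, so K = (66.9, 0). MF runs at 149.3° with |MF| = 15.2, so F = (-13.070, 7.7603). V is determined by |FV| = 55.0 and |VK| = 36.8 together: it lies at the intersection of circle(F, 55.0) and circle(K, 36.8). With |FK| = 80.345, the foot of the radical line on FK is 50.570 from F and the perpendicular offset is √(55.0² − 50.570²) = 21.626. Taking the left-of-FK solution: V = (39.353, 24.400).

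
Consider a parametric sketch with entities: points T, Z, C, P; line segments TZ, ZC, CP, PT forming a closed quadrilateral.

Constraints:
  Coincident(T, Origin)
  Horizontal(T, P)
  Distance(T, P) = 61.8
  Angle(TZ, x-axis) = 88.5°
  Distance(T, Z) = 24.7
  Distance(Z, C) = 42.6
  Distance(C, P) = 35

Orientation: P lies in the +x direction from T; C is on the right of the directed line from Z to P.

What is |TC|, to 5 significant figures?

28.940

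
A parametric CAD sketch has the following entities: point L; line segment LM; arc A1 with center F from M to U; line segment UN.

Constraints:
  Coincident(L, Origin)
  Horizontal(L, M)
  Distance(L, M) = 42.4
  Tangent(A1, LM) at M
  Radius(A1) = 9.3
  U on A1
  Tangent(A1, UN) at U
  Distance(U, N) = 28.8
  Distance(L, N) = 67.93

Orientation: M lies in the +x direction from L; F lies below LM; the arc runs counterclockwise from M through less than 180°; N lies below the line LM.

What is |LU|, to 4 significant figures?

39.83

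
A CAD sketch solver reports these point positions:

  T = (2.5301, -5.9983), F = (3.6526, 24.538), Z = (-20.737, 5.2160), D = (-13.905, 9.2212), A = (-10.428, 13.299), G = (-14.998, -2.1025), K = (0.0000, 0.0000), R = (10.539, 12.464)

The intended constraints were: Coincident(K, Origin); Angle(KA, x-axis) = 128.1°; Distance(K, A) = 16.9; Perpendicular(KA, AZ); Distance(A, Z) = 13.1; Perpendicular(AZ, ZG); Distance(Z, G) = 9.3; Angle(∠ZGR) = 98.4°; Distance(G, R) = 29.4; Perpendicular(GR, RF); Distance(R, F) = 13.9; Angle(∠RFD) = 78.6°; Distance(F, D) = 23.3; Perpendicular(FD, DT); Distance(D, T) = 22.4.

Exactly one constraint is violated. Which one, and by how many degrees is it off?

Perpendicular(FD, DT) — off by 6.10°.

K = (0.00, 0.00) ✓; KA at 128.1° ✓; |KA| = 16.90 ✓; ∠(KA, AZ) = 90.00° ✓; |AZ| = 13.10 ✓; ∠(AZ, ZG) = 90.00° ✓; |ZG| = 9.300 ✓; ∠ZGR = 98.40° ✓; |GR| = 29.40 ✓; ∠(GR, RF) = 90.00° ✓; |RF| = 13.90 ✓; ∠RFD = 78.60° ✓; |FD| = 23.30 ✓; ∠(FD, DT) = 96.10° ✗; |DT| = 22.40 ✓.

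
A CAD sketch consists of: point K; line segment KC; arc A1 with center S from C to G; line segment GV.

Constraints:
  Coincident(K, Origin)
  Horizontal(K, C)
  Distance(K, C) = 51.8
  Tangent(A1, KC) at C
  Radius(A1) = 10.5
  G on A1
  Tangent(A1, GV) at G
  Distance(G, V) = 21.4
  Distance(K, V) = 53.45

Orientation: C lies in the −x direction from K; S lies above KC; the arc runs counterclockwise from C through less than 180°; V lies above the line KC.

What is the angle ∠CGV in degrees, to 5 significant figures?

133.44°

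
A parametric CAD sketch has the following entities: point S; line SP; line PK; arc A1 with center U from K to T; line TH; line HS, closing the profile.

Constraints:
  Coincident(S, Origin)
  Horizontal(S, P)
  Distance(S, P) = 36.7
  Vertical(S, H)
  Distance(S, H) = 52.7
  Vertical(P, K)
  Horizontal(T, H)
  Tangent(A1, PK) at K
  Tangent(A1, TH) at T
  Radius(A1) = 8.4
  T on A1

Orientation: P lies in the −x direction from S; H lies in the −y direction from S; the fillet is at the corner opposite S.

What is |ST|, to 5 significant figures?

59.818

S is at the origin; SP is horizontal with |SP| = 36.7 and P on the −x side, so P = (-36.700, 0.0000). SH is vertical with |SH| = 52.7 and H on the −y side, so H = (0.0000, -52.700). The virtual corner opposite S is at (-36.700, -52.700). A1 meets PK tangentially, so UK is at right angles to PK and A1 meets TH tangentially, so UT is at right angles to TH, with radius 8.4, so the center U sits 8.4 in from both sides at U = (-28.300, -44.300). That places the tangent points at K = (-36.700, -44.300) on PK and T = (-28.300, -52.700) on TH. Then |ST| = |T − S| = 59.818.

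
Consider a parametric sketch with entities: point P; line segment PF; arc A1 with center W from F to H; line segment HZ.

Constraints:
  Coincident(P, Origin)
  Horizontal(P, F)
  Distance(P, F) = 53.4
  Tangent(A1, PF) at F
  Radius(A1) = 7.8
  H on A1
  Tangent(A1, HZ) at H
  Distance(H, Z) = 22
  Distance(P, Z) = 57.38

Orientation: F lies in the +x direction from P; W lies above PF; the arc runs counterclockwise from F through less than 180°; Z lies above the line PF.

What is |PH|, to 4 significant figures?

61.21

P is at the origin; P and F share the same y with |PF| = 53.4 and F on the +x side, so F = (53.40, 0.000). Tangency of A1 to PF means the radius WF is perpendicular to PF, so W = F + (0, 7.8) = (53.40, 7.800). Since WH ⟂ HZ (tangency), |WZ| = √(7.8² + 22.0²) = 23.34 regardless of where H sits on A1. So Z lies on both circle(P, 57.38) and circle(W, 23.34); the above-PF intersection is Z = (48.52, 30.63). H is the foot of the tangent from Z: H = (60.04, 11.89).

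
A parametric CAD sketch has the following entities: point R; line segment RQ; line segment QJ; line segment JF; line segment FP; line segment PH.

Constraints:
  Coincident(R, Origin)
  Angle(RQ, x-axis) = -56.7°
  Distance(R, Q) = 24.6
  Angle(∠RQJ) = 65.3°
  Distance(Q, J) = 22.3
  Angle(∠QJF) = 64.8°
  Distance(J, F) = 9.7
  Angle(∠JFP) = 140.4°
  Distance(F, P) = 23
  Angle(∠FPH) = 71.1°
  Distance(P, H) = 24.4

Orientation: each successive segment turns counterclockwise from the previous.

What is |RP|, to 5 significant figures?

13.462

∠QJF = 64.8° gives JF at 173.20° from the x-axis; with |JF| = 9.7, F = (15.691, -0.50087). ∠JFP = 140.4° gives FP at -147.20° from the x-axis; with |FP| = 23.0, P = (-3.6416, -12.960). Then |RP| = |P − R| = 13.462.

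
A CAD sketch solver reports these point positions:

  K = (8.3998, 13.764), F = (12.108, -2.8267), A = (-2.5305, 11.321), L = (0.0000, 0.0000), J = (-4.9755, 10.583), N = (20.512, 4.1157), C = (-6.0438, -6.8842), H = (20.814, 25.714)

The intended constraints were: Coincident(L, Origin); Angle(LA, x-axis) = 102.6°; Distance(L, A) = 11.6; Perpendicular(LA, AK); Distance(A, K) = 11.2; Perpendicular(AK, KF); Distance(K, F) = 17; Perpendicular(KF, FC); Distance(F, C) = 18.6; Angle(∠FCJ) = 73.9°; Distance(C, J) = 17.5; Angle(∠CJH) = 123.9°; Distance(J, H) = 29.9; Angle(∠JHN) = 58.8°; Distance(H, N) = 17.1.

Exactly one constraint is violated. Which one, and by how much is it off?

Distance(H, N) = 17.1 — off by 4.50.

L = (0.00, 0.00) ✓; LA at 102.6° ✓; |LA| = 11.60 ✓; ∠(LA, AK) = 90.00° ✓; |AK| = 11.20 ✓; ∠(AK, KF) = 90.00° ✓; |KF| = 17.00 ✓; ∠(KF, FC) = 90.00° ✓; |FC| = 18.60 ✓; ∠FCJ = 73.90° ✓; |CJ| = 17.50 ✓; ∠CJH = 123.9° ✓; |JH| = 29.90 ✓; ∠JHN = 58.80° ✓; |HN| = 21.60 ✗.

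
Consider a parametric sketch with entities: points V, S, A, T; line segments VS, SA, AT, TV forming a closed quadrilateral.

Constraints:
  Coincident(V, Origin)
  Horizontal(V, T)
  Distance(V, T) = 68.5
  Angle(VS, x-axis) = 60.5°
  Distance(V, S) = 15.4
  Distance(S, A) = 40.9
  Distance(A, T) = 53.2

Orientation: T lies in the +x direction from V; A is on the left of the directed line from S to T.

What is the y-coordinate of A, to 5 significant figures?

42.426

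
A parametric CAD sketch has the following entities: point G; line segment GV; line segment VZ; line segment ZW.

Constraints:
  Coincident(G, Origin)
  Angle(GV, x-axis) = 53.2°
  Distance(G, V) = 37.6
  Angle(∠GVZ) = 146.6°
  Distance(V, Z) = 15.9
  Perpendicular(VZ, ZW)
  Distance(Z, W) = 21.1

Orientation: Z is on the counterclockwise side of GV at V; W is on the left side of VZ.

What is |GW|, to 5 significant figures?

47.292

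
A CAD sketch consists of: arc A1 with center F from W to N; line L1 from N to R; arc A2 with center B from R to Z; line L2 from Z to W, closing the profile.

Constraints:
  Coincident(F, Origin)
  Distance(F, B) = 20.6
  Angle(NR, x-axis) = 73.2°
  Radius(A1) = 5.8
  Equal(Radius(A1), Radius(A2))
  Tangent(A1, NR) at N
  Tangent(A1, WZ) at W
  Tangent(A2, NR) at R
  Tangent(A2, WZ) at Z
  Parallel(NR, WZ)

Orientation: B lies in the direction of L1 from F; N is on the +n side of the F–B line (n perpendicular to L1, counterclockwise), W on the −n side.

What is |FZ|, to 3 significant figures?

21.4

The slot axis is L1's direction at 73.2°, so u = (cos 73.2°, sin 73.2°) = (0.289, 0.957) and n = (−sin 73.2°, cos 73.2°) = (-0.957, 0.289). F is at the origin and B lies 20.6 along u from F, so B = 20.6·u = (5.95, 19.7). Tangency of A1 to both parallel lines with radius 5.8 puts N and W at F ± 5.8·n: N = (-5.55, 1.68), W = (5.55, -1.68). Equal radii place R and Z the same way about B: R = B + 5.8·n = (0.402, 21.4), Z = B − 5.8·n = (11.5, 18.0). Then |FZ| = |Z − F| = 21.4.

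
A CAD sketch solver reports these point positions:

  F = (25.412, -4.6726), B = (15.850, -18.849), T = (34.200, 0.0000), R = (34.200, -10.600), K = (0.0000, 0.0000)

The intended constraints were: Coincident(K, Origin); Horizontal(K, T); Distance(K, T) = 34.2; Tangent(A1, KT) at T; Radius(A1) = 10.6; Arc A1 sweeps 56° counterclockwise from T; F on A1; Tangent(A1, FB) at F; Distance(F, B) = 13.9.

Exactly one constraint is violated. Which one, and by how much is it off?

Distance(F, B) = 13.9 — off by 3.20.

K = (0.00, 0.00) ✓; K.y = 0.00, T.y = 0.00 ✓; |KT| = 34.20 ✓; ∠(RT, TK) = 90.00° ✓; |RT| = 10.60 ✓; bearing(R→F) − bearing(R→T) = 56.00° ✓; |RF| = 10.60 ✓; ∠(RF, FB) = 90.00° ✓; |FB| = 17.10 ✗.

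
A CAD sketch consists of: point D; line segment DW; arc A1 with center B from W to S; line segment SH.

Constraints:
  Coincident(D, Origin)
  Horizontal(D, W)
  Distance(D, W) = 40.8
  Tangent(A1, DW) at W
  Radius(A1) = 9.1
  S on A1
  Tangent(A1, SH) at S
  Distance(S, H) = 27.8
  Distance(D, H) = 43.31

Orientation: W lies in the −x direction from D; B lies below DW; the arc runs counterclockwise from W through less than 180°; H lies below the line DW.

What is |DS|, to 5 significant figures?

49.500

D is at the origin; DW is horizontal with |DW| = 40.8 and W on the −x side, so W = (-40.800, 0.0000). A1 meets DW tangentially, so BW is at right angles to DW, so B = W + (0, -9.1) = (-40.800, -9.1000). Since BS ⟂ SH (tangency), |BH| = √(9.1² + 27.8²) = 29.251 regardless of where S sits on A1. So H lies on both circle(D, 43.31) and circle(B, 29.251); the below-DW intersection is H = (-26.229, -34.464). S is the foot of the tangent from H: S = (-46.889, -15.863).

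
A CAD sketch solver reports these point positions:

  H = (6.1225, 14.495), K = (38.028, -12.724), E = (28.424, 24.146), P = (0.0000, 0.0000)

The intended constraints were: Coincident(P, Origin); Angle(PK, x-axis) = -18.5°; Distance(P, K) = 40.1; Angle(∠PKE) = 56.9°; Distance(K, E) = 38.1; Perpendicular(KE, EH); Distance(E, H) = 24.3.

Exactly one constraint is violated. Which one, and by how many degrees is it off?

Perpendicular(KE, EH) — off by 8.80°.

P = (0.00, 0.00) ✓; PK at -18.50° ✓; |PK| = 40.10 ✓; ∠PKE = 56.90° ✓; |KE| = 38.10 ✓; ∠(KE, EH) = 98.80° ✗; |EH| = 24.30 ✓.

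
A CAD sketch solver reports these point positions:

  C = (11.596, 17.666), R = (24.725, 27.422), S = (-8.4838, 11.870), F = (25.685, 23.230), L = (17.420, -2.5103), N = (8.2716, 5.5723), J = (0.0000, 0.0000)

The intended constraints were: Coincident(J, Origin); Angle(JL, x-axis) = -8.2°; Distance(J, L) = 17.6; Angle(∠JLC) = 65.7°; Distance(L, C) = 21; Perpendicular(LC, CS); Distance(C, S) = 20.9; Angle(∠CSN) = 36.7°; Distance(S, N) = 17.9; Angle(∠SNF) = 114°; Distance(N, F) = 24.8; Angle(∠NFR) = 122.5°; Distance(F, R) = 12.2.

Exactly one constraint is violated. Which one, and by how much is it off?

Distance(F, R) = 12.2 — off by 7.90.

J = (0.00, 0.00) ✓; JL at -8.200° ✓; |JL| = 17.60 ✓; ∠JLC = 65.70° ✓; |LC| = 21.00 ✓; ∠(LC, CS) = 90.00° ✓; |CS| = 20.90 ✓; ∠CSN = 36.70° ✓; |SN| = 17.90 ✓; ∠SNF = 114.0° ✓; |NF| = 24.80 ✓; ∠NFR = 122.5° ✓; |FR| = 4.301 ✗.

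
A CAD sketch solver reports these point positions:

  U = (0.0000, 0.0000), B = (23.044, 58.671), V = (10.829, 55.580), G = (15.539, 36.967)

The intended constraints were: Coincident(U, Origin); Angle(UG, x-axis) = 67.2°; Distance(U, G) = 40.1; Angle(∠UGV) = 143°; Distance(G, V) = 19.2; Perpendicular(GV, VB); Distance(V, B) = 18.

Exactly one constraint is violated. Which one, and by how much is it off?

Distance(V, B) = 18 — off by 5.40.

U = (0.00, 0.00) ✓; UG at 67.20° ✓; |UG| = 40.10 ✓; ∠UGV = 143.0° ✓; |GV| = 19.20 ✓; ∠(GV, VB) = 90.00° ✓; |VB| = 12.60 ✗.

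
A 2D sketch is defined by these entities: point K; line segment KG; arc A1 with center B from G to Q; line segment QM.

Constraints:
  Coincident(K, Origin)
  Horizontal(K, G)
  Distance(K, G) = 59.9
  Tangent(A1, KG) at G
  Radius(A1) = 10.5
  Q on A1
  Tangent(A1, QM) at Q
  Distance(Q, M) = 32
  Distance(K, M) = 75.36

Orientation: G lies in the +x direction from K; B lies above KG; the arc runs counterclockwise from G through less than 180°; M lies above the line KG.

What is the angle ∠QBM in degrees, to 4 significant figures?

71.83°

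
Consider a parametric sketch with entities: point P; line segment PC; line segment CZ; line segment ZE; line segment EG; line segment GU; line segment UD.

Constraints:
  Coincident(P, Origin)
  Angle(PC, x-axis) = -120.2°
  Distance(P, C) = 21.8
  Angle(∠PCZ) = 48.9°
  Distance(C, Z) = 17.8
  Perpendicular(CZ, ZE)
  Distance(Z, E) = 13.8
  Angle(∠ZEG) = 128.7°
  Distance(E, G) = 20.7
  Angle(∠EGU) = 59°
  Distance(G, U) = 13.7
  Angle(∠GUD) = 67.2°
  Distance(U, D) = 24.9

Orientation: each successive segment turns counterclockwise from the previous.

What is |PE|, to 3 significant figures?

4.35

P is at the origin; PC runs at -120.2° with length 21.8, so C = (-11.0, -18.8). ∠PCZ = 48.9° gives CZ at 10.9° from the x-axis; with |CZ| = 17.8, Z = (6.51, -15.5). The perpendicularity gives ZE at right angles to CZ, so ZE runs at 101°; with |ZE| = 13.8, E = (3.90, -1.92). Then |PE| = |E − P| = 4.35.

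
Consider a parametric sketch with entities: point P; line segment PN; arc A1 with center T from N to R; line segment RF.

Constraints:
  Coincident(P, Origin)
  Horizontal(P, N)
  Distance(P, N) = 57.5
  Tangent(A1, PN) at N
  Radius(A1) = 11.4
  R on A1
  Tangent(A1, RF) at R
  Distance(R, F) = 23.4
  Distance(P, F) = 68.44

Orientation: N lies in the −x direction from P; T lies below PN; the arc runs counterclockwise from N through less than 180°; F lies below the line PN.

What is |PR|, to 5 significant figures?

69.684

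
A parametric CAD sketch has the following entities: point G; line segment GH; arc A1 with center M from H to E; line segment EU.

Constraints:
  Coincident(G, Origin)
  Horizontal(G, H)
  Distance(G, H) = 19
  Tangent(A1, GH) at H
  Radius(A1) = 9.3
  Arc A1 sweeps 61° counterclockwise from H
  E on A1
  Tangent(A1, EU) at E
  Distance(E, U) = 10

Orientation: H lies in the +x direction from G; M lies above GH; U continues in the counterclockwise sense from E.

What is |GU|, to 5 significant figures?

34.729

On A1, H sits at bearing -90° from M; a 61° counterclockwise sweep puts E at bearing -29°, so E = M + 9.3·(cos -29°, sin -29°) = (27.134, 4.7913). A1 meets EU tangentially, so ME is at right angles to EU, so EU runs along (−sin -29°, cos -29°); with |EU| = 10.0, U = (31.982, 13.537). Then |GU| = |U − G| = 34.729.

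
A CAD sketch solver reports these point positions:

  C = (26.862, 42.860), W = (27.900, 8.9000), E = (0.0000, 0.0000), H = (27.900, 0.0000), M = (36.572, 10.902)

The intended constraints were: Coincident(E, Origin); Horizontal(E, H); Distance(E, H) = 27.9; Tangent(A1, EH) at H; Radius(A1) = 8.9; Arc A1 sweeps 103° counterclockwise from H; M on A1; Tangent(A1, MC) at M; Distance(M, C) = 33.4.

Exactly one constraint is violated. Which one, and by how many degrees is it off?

Tangent(A1, MC) at M — off by 3.90°.

E = (0.00, 0.00) ✓; E.y = 0.00, H.y = 0.00 ✓; |EH| = 27.90 ✓; ∠(WH, HE) = 90.00° ✓; |WH| = 8.900 ✓; bearing(W→M) − bearing(W→H) = 103.0° ✓; |WM| = 8.900 ✓; ∠(WM, MC) = 86.10° ✗; |MC| = 33.40 ✓.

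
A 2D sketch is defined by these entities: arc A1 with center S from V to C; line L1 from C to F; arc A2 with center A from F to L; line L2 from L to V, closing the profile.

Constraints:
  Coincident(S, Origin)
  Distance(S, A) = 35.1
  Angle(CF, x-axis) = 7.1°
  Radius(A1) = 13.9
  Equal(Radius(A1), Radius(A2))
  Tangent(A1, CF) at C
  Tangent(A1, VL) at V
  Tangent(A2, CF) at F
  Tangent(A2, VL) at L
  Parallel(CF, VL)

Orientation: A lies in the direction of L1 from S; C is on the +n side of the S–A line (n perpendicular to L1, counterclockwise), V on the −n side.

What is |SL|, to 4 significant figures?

37.75

The slot axis is L1's direction at 7.1°, so u = (cos 7.1°, sin 7.1°) = (0.9923, 0.1236) and n = (−sin 7.1°, cos 7.1°) = (-0.1236, 0.9923). S is at the origin and A lies 35.1 along u from S, so A = 35.1·u = (34.83, 4.338). Tangency of A1 to both parallel lines with radius 13.9 puts C and V at S ± 13.9·n: C = (-1.718, 13.79), V = (1.718, -13.79). Equal radii place F and L the same way about A: F = A + 13.9·n = (33.11, 18.13), L = A − 13.9·n = (36.55, -9.455). Then |SL| = |L − S| = 37.75.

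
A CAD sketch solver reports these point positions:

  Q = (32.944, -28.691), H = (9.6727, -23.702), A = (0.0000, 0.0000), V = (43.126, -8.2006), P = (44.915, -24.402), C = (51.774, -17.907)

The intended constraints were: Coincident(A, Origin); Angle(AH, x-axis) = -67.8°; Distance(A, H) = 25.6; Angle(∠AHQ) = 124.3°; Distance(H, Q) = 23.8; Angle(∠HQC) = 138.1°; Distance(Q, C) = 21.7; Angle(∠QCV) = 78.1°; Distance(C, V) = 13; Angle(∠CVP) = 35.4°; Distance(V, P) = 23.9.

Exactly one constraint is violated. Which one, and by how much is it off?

Distance(V, P) = 23.9 — off by 7.60.

A = (0.00, 0.00) ✓; AH at -67.80° ✓; |AH| = 25.60 ✓; ∠AHQ = 124.3° ✓; |HQ| = 23.80 ✓; ∠HQC = 138.1° ✓; |QC| = 21.70 ✓; ∠QCV = 78.10° ✓; |CV| = 13.00 ✓; ∠CVP = 35.40° ✓; |VP| = 16.30 ✗.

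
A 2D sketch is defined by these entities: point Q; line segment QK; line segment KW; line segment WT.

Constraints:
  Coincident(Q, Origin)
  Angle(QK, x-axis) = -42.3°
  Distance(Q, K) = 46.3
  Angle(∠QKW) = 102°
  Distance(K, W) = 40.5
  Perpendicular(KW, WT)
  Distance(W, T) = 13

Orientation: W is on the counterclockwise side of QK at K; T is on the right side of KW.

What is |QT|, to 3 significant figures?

76.9

∠QKW = 102.0°, so KW runs at -42.3° + (180° − 102.0°) = 35.7° from the x-axis; with |KW| = 40.5, W = K + 40.5·(cos 35.7°, sin 35.7°) = (67.1, -7.53). KW is perpendicular to WT; with |WT| = 13.0 on the right of KW, T = W + 13.0·(0.584, -0.812) = (74.7, -18.1). Then |QT| = |T − Q| = 76.9.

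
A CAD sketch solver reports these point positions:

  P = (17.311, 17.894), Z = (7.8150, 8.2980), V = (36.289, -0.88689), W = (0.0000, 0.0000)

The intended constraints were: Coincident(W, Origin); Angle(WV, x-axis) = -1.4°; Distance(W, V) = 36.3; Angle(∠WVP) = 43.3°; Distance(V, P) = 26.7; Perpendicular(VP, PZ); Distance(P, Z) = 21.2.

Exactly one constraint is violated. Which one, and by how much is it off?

Distance(P, Z) = 21.2 — off by 7.70.

W = (0.00, 0.00) ✓; WV at -1.400° ✓; |WV| = 36.30 ✓; ∠WVP = 43.30° ✓; |VP| = 26.70 ✓; ∠(VP, PZ) = 90.00° ✓; |PZ| = 13.50 ✗.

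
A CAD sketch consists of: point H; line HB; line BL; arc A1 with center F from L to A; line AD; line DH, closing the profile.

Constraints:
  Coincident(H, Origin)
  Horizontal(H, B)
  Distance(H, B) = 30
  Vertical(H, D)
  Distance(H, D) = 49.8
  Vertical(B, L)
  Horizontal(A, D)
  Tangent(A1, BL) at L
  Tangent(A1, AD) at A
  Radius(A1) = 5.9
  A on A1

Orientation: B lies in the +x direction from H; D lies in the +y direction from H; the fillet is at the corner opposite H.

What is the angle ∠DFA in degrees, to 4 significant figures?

76.24°

H is at the origin; HB is horizontal with |HB| = 30.0 and B on the +x side, so B = (30.00, 0.000). H and D share the same x with |HD| = 49.8 and D on the +y side, so D = (0.000, 49.80). The virtual corner opposite H is at (30.00, 49.80). Tangency of A1 to BL means the radius FL is perpendicular to BL and the tangent condition forces FA to be normal to AD, with radius 5.9, so the center F sits 5.9 in from both sides at F = (24.10, 43.90). That places the tangent points at L = (30.00, 43.90) on BL and A = (24.10, 49.80) on AD. Then cos ∠DFA = FD·FA / (|FD||FA|), giving 76.24°.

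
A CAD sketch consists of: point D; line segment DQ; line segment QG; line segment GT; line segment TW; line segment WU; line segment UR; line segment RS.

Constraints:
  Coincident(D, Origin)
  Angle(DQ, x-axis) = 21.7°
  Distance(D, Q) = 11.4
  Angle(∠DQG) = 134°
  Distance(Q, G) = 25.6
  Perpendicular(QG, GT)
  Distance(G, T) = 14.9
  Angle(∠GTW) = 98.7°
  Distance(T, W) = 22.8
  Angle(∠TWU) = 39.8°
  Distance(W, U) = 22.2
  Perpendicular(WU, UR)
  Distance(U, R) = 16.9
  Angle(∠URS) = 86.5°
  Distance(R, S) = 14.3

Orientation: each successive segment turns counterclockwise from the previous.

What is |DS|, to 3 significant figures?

31.9

WU is perpendicular to UR, so UR runs at 109°; with |UR| = 16.9, R = (10.2, 37.3). ∠URS = 86.5° gives RS at -157° from the x-axis; with |RS| = 14.3, S = (-3.01, 31.8). Then |DS| = |S − D| = 31.9.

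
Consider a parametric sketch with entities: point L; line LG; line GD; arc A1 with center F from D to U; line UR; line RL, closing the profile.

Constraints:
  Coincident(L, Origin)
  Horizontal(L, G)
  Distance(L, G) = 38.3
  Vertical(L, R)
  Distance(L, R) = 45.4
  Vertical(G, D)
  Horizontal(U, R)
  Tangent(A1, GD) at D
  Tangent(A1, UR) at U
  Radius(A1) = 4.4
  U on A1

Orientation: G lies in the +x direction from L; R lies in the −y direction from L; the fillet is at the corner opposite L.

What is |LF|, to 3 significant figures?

53.2

L and R share the same x with |LR| = 45.4 and R on the −y side, so R = (0.00, -45.4). The virtual corner opposite L is at (38.3, -45.4). Since A1 is tangent to GD there, FD ⟂ GD and A1 meets UR tangentially, so FU is at right angles to UR, with radius 4.4, so the center F sits 4.4 in from both sides at F = (33.9, -41.0). Then |LF| = |F − L| = 53.2.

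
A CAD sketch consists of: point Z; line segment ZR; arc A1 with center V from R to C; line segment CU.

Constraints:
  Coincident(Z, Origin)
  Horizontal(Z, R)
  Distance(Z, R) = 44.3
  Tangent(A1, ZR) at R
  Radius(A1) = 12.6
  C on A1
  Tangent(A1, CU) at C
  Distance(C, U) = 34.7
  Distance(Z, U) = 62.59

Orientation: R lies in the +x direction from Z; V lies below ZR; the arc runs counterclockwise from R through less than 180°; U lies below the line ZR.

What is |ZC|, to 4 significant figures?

35.33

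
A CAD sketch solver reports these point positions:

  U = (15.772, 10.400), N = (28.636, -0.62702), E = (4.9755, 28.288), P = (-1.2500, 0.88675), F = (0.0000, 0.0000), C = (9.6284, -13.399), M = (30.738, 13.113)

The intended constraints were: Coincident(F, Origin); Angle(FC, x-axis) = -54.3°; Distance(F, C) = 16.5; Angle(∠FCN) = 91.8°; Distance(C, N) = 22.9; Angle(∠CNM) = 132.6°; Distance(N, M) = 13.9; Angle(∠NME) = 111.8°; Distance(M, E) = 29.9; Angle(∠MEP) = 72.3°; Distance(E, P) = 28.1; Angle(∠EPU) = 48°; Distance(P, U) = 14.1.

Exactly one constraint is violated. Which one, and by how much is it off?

Distance(P, U) = 14.1 — off by 5.40.

F = (0.00, 0.00) ✓; FC at -54.30° ✓; |FC| = 16.50 ✓; ∠FCN = 91.80° ✓; |CN| = 22.90 ✓; ∠CNM = 132.6° ✓; |NM| = 13.90 ✓; ∠NME = 111.8° ✓; |ME| = 29.90 ✓; ∠MEP = 72.30° ✓; |EP| = 28.10 ✓; ∠EPU = 48.00° ✓; |PU| = 19.50 ✗.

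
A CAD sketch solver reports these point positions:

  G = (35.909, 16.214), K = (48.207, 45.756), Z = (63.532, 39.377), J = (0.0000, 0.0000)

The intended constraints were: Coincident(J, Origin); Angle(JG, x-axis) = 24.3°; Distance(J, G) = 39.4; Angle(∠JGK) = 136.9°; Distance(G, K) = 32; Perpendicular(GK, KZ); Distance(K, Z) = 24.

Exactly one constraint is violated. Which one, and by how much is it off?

Distance(K, Z) = 24 — off by 7.40.

J = (0.00, 0.00) ✓; JG at 24.30° ✓; |JG| = 39.40 ✓; ∠JGK = 136.9° ✓; |GK| = 32.00 ✓; ∠(GK, KZ) = 90.00° ✓; |KZ| = 16.60 ✗.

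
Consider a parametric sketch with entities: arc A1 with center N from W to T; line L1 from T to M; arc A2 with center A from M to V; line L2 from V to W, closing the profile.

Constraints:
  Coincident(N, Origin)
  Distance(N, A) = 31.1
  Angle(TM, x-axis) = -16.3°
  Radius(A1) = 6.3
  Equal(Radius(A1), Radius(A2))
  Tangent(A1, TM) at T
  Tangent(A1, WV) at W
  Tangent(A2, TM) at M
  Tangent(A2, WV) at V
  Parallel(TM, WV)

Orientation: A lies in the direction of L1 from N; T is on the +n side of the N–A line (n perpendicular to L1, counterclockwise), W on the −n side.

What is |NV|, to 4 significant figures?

31.73

The slot axis is L1's direction at -16.3°, so u = (cos -16.3°, sin -16.3°) = (0.9598, -0.2807) and n = (−sin -16.3°, cos -16.3°) = (0.2807, 0.9598). N is at the origin and A lies 31.1 along u from N, so A = 31.1·u = (29.85, -8.729). Tangency of A1 to both parallel lines with radius 6.3 puts T and W at N ± 6.3·n: T = (1.768, 6.047), W = (-1.768, -6.047). Equal radii place M and V the same way about A: M = A + 6.3·n = (31.62, -2.682), V = A − 6.3·n = (28.08, -14.78). Then |NV| = |V − N| = 31.73.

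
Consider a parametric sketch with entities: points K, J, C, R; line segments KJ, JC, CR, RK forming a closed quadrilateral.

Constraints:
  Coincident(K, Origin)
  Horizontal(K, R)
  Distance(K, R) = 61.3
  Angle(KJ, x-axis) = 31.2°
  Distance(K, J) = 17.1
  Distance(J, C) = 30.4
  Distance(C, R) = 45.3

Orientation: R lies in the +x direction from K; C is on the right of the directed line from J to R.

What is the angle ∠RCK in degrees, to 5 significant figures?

107.92°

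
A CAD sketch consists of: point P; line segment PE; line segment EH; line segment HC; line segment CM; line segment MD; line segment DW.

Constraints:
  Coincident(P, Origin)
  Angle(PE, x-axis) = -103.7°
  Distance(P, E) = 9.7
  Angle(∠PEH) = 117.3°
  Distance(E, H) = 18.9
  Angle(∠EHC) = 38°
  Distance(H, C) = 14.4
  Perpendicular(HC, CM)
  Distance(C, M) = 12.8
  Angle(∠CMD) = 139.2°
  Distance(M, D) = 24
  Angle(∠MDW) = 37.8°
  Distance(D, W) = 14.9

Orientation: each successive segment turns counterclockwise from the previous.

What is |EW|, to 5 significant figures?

16.027

P is at the origin; PE runs at -103.7° with length 9.7, so E = (-2.2973, -9.4240). ∠PEH = 117.3° gives EH at -41.000° from the x-axis; with |EH| = 18.9, H = (11.967, -21.824). ∠EHC = 38.0° gives HC at 101.00° from the x-axis; with |HC| = 14.4, C = (9.2190, -7.6881). HC is perpendicular to CM, so CM runs at -169.00°; with |CM| = 12.8, M = (-3.3458, -10.130). ∠CMD = 139.2° gives MD at -128.20° from the x-axis; with |MD| = 24.0, D = (-18.188, -28.991). ∠MDW = 37.8° gives DW at 14.000° from the x-axis; with |DW| = 14.9, W = (-3.7302, -25.386). Then |EW| = |W − E| = 16.027.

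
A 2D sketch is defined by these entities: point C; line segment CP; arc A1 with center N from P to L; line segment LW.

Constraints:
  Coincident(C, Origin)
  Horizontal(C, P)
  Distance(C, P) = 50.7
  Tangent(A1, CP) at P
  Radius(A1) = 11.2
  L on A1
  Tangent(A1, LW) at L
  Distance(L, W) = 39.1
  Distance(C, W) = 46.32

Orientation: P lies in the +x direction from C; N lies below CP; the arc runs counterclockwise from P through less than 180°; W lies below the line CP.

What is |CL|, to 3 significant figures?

41.2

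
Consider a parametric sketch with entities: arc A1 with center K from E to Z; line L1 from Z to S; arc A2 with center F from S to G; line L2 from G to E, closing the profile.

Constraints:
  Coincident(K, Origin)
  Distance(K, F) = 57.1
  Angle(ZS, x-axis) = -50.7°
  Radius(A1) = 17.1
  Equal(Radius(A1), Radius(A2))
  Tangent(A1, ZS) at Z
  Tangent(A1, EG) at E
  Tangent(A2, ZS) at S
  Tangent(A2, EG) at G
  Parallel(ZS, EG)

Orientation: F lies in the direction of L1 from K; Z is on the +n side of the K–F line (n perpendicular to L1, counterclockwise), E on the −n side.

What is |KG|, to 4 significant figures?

59.61

The slot axis is L1's direction at -50.7°, so u = (cos -50.7°, sin -50.7°) = (0.6334, -0.7738) and n = (−sin -50.7°, cos -50.7°) = (0.7738, 0.6334). K is at the origin and F lies 57.1 along u from K, so F = 57.1·u = (36.17, -44.19). Tangency of A1 to both parallel lines with radius 17.1 puts Z and E at K ± 17.1·n: Z = (13.23, 10.83), E = (-13.23, -10.83). Equal radii place S and G the same way about F: S = F + 17.1·n = (49.40, -33.36), G = F − 17.1·n = (22.93, -55.02). Then |KG| = |G − K| = 59.61.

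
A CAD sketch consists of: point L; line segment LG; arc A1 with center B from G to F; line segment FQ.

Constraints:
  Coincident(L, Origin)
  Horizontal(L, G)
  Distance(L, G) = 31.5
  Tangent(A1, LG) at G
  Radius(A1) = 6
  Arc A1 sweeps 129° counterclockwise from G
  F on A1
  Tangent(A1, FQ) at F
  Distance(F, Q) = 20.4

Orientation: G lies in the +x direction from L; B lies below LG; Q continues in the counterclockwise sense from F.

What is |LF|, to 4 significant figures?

28.56

Since A1 is tangent to LG there, BG ⟂ LG, so B = G + (0, -6) = (31.50, -6.000). On A1, G sits at bearing 90° from B; a 129° counterclockwise sweep puts F at bearing 219°, so F = B + 6.0·(cos 219°, sin 219°) = (26.84, -9.776). Then |LF| = |F − L| = 28.56.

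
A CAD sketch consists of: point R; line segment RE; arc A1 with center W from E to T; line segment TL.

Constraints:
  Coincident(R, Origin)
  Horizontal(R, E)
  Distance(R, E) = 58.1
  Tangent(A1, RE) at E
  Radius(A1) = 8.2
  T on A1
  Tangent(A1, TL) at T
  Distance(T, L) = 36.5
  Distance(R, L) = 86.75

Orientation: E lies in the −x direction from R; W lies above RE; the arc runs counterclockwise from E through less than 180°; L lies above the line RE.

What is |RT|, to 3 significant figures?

53.8

Checks: ∠(WE, ER) = 90.00° ✓; |WT| = 8.200 ✓; ∠(WT, TL) = 90.00° ✓; |TL| = 36.50 ✓; |RL| = 86.75 ✓.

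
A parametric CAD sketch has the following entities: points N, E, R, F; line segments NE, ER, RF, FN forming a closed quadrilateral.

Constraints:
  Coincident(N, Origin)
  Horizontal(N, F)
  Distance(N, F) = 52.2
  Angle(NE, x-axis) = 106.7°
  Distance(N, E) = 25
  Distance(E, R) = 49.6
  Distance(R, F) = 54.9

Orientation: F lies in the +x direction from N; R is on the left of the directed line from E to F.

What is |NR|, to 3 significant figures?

61.9

N is at the origin; NF is horizontal with |NF| = 52.2 and F in +x, so F = (52.2, 0). NE runs at 106.7° with |NE| = 25.0, so E = (-7.18, 23.9). R is determined by |ER| = 49.6 and |RF| = 54.9 together: it lies at the intersection of circle(E, 49.6) and circle(F, 54.9). With |EF| = 64.0, the foot of the radical line on EF is 27.7 from E and the perpendicular offset is √(49.6² − 27.7²) = 41.2. Taking the left-of-EF solution: R = (33.9, 51.8).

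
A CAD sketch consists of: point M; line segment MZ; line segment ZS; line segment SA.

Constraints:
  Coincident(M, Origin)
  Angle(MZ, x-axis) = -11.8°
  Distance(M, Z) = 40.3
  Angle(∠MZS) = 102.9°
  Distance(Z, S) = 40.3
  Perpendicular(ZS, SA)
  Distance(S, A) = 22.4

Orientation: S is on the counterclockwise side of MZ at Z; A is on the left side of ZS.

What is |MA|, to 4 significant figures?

52.11

∠MZS = 102.9°, so ZS runs at -11.8° + (180° − 102.9°) = 65.30° from the x-axis; with |ZS| = 40.3, S = Z + 40.3·(cos 65.30°, sin 65.30°) = (56.29, 28.37). The perpendicularity gives SA at right angles to ZS; with |SA| = 22.4 on the left of ZS, A = S + 22.4·(-0.9085, 0.4179) = (35.94, 37.73). Then |MA| = |A − M| = 52.11.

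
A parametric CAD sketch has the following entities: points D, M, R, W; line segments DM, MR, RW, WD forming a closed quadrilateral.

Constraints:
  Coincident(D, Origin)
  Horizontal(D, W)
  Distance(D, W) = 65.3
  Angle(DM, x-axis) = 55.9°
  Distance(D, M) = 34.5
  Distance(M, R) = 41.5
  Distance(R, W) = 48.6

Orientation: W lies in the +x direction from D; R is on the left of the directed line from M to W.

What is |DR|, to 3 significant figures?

73.7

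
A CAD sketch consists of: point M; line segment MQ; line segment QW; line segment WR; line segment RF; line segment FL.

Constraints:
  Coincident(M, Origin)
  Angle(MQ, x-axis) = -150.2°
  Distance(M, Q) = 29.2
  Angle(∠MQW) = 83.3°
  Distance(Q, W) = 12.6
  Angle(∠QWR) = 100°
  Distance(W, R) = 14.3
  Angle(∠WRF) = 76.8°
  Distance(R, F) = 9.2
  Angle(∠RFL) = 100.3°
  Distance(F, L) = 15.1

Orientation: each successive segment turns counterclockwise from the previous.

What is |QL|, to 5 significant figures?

4.2723

∠WRF = 76.8° gives RF at 129.70° from the x-axis; with |RF| = 9.2, F = (-10.923, -11.181). ∠RFL = 100.3° gives FL at -150.60° from the x-axis; with |FL| = 15.1, L = (-24.078, -18.594). Then |QL| = |L − Q| = 4.2723.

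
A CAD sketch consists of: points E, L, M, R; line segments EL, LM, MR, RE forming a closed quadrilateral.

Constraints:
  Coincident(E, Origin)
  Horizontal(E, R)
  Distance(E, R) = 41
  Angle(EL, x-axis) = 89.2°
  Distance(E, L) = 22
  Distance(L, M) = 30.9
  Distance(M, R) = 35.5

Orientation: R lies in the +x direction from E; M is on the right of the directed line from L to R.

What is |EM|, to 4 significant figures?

10.51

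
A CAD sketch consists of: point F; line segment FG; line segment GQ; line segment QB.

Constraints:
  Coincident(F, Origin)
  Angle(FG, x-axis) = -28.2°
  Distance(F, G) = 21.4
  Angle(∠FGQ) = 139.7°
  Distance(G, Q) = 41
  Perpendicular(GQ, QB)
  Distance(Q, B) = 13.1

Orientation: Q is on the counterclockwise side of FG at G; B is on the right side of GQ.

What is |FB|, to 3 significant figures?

63.3

F is at the origin; FG runs at -28.2° with length 21.4, so G = 21.4·(cos -28.2°, sin -28.2°) = (18.9, -10.1). ∠FGQ = 139.7°, so GQ runs at -28.2° + (180° − 139.7°) = 12.1° from the x-axis; with |GQ| = 41.0, Q = G + 41.0·(cos 12.1°, sin 12.1°) = (58.9, -1.52). GQ ⟂ QB; with |QB| = 13.1 on the right of GQ, B = Q + 13.1·(0.210, -0.978) = (61.7, -14.3). Then |FB| = |B − F| = 63.3.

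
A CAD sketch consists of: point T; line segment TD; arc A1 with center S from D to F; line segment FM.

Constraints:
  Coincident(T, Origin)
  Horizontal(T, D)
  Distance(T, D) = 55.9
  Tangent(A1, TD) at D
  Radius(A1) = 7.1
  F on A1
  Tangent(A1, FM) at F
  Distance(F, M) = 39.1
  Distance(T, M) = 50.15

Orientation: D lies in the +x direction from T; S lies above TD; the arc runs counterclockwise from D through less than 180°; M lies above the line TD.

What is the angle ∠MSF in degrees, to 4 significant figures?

79.71°

T is at the origin; TD is horizontal with |TD| = 55.9 and D on the +x side, so D = (55.90, 0.000). The tangent condition forces SD to be normal to TD, so S = D + (0, 7.1) = (55.90, 7.100). Since SF ⟂ FM (tangency), |SM| = √(7.1² + 39.1²) = 39.74 regardless of where F sits on A1. So M lies on both circle(T, 50.15) and circle(S, 39.74); the above-TD intersection is M = (31.85, 38.74). F is the foot of the tangent from M: F = (60.69, 12.34).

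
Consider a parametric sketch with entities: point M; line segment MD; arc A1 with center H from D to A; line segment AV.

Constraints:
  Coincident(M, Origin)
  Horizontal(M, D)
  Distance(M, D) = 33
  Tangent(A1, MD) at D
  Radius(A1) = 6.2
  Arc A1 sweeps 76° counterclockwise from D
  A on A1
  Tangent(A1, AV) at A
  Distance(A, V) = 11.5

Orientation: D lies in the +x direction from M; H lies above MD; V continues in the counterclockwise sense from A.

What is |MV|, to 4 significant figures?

44.71

M is at the origin; M and D share the same y with |MD| = 33.0 and D on the +x side, so D = (33.00, 0.000). A1 meets MD tangentially, so HD is at right angles to MD, so H = D + (0, 6.2) = (33.00, 6.200). On A1, D sits at bearing -90° from H; a 76° counterclockwise sweep puts A at bearing -14°, so A = H + 6.2·(cos -14°, sin -14°) = (39.02, 4.700). The tangent condition forces HA to be normal to AV, so AV runs along (−sin -14°, cos -14°); with |AV| = 11.5, V = (41.80, 15.86). Then |MV| = |V − M| = 44.71.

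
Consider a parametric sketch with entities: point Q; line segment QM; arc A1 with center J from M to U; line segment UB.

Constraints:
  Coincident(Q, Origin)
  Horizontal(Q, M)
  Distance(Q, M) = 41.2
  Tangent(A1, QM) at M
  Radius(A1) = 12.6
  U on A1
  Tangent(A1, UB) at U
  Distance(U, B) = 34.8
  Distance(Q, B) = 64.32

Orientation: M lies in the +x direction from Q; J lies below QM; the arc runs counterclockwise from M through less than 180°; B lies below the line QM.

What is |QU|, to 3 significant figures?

33.8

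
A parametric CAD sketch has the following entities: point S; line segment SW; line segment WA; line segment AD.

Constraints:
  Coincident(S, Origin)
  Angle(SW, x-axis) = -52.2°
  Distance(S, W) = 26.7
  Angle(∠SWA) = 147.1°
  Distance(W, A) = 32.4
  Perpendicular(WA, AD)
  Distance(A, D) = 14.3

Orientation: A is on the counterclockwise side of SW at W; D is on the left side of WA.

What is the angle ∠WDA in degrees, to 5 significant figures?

66.185°

∠SWA = 147.1°, so WA runs at -52.2° + (180° − 147.1°) = -19.300° from the x-axis; with |WA| = 32.4, A = W + 32.4·(cos -19.300°, sin -19.300°) = (46.944, -31.806). WA is perpendicular to AD; with |AD| = 14.3 on the left of WA, D = A + 14.3·(0.33051, 0.94380) = (51.670, -18.309). Then cos ∠WDA = DW·DA / (|DW||DA|), giving 66.185°.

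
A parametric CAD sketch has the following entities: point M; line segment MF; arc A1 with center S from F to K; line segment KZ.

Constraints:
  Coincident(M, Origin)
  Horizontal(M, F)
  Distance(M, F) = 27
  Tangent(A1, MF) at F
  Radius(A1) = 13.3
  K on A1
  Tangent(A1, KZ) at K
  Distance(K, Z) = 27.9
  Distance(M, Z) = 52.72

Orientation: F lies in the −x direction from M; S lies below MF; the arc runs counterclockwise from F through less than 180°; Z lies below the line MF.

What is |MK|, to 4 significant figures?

43.37

Checks: |SK| = 13.30 ✓; ∠(SK, KZ) = 90.00° ✓; |KZ| = 27.90 ✓; |MZ| = 52.72 ✓.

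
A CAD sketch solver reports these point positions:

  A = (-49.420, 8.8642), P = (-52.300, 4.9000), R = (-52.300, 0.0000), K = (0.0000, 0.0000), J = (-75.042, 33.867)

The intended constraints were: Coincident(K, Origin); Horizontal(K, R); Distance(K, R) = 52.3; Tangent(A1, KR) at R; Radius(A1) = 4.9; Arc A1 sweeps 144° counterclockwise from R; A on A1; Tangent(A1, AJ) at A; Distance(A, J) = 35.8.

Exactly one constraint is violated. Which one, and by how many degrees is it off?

Tangent(A1, AJ) at A — off by 8.30°.

K = (0.00, 0.00) ✓; K.y = 0.00, R.y = 0.00 ✓; |KR| = 52.30 ✓; ∠(PR, RK) = 90.00° ✓; |PR| = 4.900 ✓; bearing(P→A) − bearing(P→R) = 144.0° ✓; |PA| = 4.900 ✓; ∠(PA, AJ) = 98.30° ✗; |AJ| = 35.80 ✓.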